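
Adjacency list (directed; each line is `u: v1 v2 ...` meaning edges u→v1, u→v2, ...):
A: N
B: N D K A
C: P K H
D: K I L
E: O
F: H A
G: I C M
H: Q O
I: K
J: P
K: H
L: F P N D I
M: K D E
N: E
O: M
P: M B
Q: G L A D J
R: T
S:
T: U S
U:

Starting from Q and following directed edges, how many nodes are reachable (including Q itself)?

17

BFS from Q visits: Q, L, J, G, D, A, P, N, I, F, M, C, K, B, E, H, O
Reachable nodes: 17 of 21 total.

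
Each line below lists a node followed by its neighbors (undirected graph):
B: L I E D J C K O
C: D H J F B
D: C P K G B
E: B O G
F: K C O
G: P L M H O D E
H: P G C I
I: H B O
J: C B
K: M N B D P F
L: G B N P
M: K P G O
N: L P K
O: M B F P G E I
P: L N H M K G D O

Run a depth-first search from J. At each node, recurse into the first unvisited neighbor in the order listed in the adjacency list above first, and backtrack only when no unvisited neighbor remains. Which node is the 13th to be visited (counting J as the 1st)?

Visit J
J → C
C → D
D → P
P → L
L → G
G → M
M → K
K → N
K → B
B → I
I → H
I → O
O → F
O → E

Visit order: J, C, D, P, L, G, M, K, N, B, I, H, O, F, E

O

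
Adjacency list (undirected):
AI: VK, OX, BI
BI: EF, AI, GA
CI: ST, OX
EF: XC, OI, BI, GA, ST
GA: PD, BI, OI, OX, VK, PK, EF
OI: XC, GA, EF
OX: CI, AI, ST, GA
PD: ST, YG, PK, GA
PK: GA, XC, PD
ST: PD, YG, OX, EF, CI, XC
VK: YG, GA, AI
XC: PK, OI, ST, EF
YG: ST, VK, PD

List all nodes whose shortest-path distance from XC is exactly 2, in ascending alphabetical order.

Level 0: XC
Level 1: EF, OI, PK, ST
Level 2: BI, CI, GA, OX, PD, YG
Level 3: AI, VK

BI, CI, GA, OX, PD, YG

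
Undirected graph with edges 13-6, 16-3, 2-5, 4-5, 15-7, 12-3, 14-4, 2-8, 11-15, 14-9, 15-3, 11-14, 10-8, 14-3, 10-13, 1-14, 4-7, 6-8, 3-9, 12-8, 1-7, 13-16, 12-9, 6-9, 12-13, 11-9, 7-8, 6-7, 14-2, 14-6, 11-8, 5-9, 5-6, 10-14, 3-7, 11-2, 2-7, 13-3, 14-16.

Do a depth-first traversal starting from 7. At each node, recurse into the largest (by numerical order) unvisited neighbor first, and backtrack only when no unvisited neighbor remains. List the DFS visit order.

7 15 11 14 16 13 12 9 6 8 10 2 5 4 3 1

Visit 7
7 → 15
15 → 11
11 → 14
14 → 16
16 → 13
13 → 12
12 → 9
9 → 6
6 → 8
8 → 10
8 → 2
2 → 5
5 → 4
9 → 3
14 → 1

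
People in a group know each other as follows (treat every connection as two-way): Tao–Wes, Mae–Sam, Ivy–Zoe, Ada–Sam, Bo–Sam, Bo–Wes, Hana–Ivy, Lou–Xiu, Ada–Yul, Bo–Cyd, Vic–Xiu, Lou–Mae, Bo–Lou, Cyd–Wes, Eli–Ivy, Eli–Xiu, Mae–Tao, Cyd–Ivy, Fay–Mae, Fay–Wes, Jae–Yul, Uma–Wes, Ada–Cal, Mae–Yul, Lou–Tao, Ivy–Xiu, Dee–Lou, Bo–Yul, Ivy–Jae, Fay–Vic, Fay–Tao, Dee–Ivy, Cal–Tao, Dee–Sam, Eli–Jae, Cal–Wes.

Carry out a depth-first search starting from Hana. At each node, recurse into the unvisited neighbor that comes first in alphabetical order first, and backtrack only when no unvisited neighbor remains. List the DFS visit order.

Hana → Ivy → Cyd → Bo → Lou → Dee → Sam → Ada → Cal → Tao → Fay → Mae → Yul → Jae → Eli → Xiu → Vic → Wes → Uma → Zoe

Visit Hana
Hana → Ivy
Ivy → Cyd
Cyd → Bo
Bo → Lou
Lou → Dee
Dee → Sam
Sam → Ada
Ada → Cal
Cal → Tao
Tao → Fay
Fay → Mae
Mae → Yul
Yul → Jae
Jae → Eli
Eli → Xiu
Xiu → Vic
Fay → Wes
Wes → Uma
Ivy → Zoe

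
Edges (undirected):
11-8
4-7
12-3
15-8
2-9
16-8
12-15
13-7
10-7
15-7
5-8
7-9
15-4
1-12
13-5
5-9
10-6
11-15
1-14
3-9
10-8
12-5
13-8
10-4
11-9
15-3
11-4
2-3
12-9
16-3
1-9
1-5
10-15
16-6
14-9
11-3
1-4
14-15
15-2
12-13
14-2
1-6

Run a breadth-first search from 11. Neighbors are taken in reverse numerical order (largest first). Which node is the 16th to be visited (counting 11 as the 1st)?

Visit 11; enqueue 15, 9, 8, 4, 3 → queue [15, 9, 8, 4, 3]
Visit 15; enqueue 14, 12, 10, 7, 2 → queue [9, 8, 4, 3, 14, 12, 10, 7, 2]
Visit 9; enqueue 5, 1 → queue [8, 4, 3, 14, 12, 10, 7, 2, 5, 1]
Visit 8; enqueue 16, 13 → queue [4, 3, 14, 12, 10, 7, 2, 5, 1, 16, 13]
Visit 4 → queue [3, 14, 12, 10, 7, 2, 5, 1, 16, 13]
Visit 3 → queue [14, 12, 10, 7, 2, 5, 1, 16, 13]
Visit 14 → queue [12, 10, 7, 2, 5, 1, 16, 13]
Visit 12 → queue [10, 7, 2, 5, 1, 16, 13]
Visit 10; enqueue 6 → queue [7, 2, 5, 1, 16, 13, 6]
Visit 7 → queue [2, 5, 1, 16, 13, 6]
Visit 2 → queue [5, 1, 16, 13, 6]
Visit 5 → queue [1, 16, 13, 6]
Visit 1 → queue [16, 13, 6]
Visit 16 → queue [13, 6]
Visit 13 → queue [6]
Visit 6 → queue []

Visit order: 11, 15, 9, 8, 4, 3, 14, 12, 10, 7, 2, 5, 1, 16, 13, 6

6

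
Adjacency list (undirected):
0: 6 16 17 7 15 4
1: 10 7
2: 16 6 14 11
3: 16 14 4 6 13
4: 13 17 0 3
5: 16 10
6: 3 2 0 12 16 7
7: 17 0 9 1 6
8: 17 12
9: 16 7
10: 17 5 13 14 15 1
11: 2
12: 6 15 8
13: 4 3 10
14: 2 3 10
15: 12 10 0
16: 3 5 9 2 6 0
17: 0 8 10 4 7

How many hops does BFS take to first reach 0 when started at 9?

Level 0: 9
Level 1: 7, 16
Level 2: 0, 1, 2, 3, 5, 6, 17
Level 3: 4, 8, 10, 11, 12, 13, 14, 15
0 first appears at level 2.

2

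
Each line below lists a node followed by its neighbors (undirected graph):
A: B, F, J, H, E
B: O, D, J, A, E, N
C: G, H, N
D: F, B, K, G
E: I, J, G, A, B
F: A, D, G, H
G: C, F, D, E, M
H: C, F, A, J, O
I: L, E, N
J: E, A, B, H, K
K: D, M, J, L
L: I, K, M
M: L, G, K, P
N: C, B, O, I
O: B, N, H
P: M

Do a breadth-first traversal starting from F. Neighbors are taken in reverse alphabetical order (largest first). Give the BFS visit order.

F -> H -> G -> D -> A -> O -> J -> C -> M -> E -> K -> B -> N -> P -> L -> I

Visit F; enqueue H, G, D, A → queue [H, G, D, A]
Visit H; enqueue O, J, C → queue [G, D, A, O, J, C]
Visit G; enqueue M, E → queue [D, A, O, J, C, M, E]
Visit D; enqueue K, B → queue [A, O, J, C, M, E, K, B]
Visit A → queue [O, J, C, M, E, K, B]
Visit O; enqueue N → queue [J, C, M, E, K, B, N]
Visit J → queue [C, M, E, K, B, N]
Visit C → queue [M, E, K, B, N]
Visit M; enqueue P, L → queue [E, K, B, N, P, L]
Visit E; enqueue I → queue [K, B, N, P, L, I]
Visit K → queue [B, N, P, L, I]
Visit B → queue [N, P, L, I]
Visit N → queue [P, L, I]
Visit P → queue [L, I]
Visit L → queue [I]
Visit I → queue []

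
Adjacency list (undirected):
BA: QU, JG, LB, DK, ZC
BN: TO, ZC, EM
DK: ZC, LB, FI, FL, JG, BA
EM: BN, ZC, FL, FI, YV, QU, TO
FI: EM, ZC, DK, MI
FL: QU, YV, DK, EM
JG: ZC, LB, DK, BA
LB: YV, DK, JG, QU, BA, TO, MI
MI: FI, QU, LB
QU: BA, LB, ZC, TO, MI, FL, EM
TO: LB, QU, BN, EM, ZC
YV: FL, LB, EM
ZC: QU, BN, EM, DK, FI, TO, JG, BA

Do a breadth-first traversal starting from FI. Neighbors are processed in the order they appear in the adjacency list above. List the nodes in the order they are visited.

FI EM ZC DK MI BN FL YV QU TO JG BA LB

Visit FI; enqueue EM, ZC, DK, MI → queue [EM, ZC, DK, MI]
Visit EM; enqueue BN, FL, YV, QU, TO → queue [ZC, DK, MI, BN, FL, YV, QU, TO]
Visit ZC; enqueue JG, BA → queue [DK, MI, BN, FL, YV, QU, TO, JG, BA]
Visit DK; enqueue LB → queue [MI, BN, FL, YV, QU, TO, JG, BA, LB]
Visit MI → queue [BN, FL, YV, QU, TO, JG, BA, LB]
Visit BN → queue [FL, YV, QU, TO, JG, BA, LB]
Visit FL → queue [YV, QU, TO, JG, BA, LB]
Visit YV → queue [QU, TO, JG, BA, LB]
Visit QU → queue [TO, JG, BA, LB]
Visit TO → queue [JG, BA, LB]
Visit JG → queue [BA, LB]
Visit BA → queue [LB]
Visit LB → queue []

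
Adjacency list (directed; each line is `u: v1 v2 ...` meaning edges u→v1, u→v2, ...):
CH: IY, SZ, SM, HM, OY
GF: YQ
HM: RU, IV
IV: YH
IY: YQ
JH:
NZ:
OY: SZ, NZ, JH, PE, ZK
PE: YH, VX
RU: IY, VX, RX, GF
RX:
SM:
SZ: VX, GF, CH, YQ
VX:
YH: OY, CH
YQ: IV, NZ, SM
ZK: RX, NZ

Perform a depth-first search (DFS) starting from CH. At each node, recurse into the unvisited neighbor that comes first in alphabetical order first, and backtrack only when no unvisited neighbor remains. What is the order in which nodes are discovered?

CH -> HM -> IV -> YH -> OY -> JH -> NZ -> PE -> VX -> SZ -> GF -> YQ -> SM -> ZK -> RX -> RU -> IY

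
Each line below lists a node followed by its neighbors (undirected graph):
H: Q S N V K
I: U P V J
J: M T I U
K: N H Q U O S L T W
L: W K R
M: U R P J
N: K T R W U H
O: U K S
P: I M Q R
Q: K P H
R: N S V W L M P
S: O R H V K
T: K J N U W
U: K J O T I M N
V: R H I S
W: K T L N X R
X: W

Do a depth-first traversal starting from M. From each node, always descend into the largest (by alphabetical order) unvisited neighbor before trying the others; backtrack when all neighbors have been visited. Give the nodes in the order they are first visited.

M -> U -> T -> W -> X -> R -> V -> S -> O -> K -> Q -> P -> I -> J -> H -> N -> L

Visit M
M → U
U → T
T → W
W → X
W → R
R → V
V → S
S → O
O → K
K → Q
Q → P
P → I
I → J
Q → H
H → N
K → L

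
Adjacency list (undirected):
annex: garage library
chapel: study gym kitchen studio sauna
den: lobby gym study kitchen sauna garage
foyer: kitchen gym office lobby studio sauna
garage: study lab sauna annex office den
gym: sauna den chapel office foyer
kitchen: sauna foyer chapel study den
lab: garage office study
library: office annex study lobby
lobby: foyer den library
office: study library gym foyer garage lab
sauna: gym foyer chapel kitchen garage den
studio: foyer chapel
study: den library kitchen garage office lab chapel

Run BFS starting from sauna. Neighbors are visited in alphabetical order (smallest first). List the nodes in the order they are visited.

sauna, chapel, den, foyer, garage, gym, kitchen, studio, study, lobby, office, annex, lab, library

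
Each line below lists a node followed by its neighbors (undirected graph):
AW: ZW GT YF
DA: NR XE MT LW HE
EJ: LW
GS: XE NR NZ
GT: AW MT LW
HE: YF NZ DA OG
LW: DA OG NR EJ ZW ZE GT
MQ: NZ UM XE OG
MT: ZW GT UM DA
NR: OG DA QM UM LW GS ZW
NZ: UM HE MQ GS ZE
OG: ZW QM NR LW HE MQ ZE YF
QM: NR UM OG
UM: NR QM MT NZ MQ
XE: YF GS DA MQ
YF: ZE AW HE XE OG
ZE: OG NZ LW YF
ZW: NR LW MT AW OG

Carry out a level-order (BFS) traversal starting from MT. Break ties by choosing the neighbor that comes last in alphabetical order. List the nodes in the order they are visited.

MT ZW UM GT DA OG NR LW AW QM NZ MQ XE HE ZE YF GS EJ

Visit MT; enqueue ZW, UM, GT, DA → queue [ZW, UM, GT, DA]
Visit ZW; enqueue OG, NR, LW, AW → queue [UM, GT, DA, OG, NR, LW, AW]
Visit UM; enqueue QM, NZ, MQ → queue [GT, DA, OG, NR, LW, AW, QM, NZ, MQ]
Visit GT → queue [DA, OG, NR, LW, AW, QM, NZ, MQ]
Visit DA; enqueue XE, HE → queue [OG, NR, LW, AW, QM, NZ, MQ, XE, HE]
Visit OG; enqueue ZE, YF → queue [NR, LW, AW, QM, NZ, MQ, XE, HE, ZE, YF]
Visit NR; enqueue GS → queue [LW, AW, QM, NZ, MQ, XE, HE, ZE, YF, GS]
Visit LW; enqueue EJ → queue [AW, QM, NZ, MQ, XE, HE, ZE, YF, GS, EJ]
Visit AW → queue [QM, NZ, MQ, XE, HE, ZE, YF, GS, EJ]
Visit QM → queue [NZ, MQ, XE, HE, ZE, YF, GS, EJ]
Visit NZ → queue [MQ, XE, HE, ZE, YF, GS, EJ]
Visit MQ → queue [XE, HE, ZE, YF, GS, EJ]
Visit XE → queue [HE, ZE, YF, GS, EJ]
Visit HE → queue [ZE, YF, GS, EJ]
Visit ZE → queue [YF, GS, EJ]
Visit YF → queue [GS, EJ]
Visit GS → queue [EJ]
Visit EJ → queue []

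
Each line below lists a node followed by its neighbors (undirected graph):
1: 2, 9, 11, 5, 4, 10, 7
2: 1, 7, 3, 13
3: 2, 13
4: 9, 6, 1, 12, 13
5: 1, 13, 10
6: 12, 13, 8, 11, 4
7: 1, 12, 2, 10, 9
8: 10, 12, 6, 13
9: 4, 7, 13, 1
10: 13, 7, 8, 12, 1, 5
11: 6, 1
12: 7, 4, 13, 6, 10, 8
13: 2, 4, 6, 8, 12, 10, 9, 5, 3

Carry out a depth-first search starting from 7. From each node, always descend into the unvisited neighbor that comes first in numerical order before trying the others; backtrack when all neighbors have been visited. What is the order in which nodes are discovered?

7 → 1 → 2 → 3 → 13 → 4 → 6 → 8 → 10 → 5 → 12 → 11 → 9

Visit 7
7 → 1
1 → 2
2 → 3
3 → 13
13 → 4
4 → 6
6 → 8
8 → 10
10 → 5
10 → 12
6 → 11
4 → 9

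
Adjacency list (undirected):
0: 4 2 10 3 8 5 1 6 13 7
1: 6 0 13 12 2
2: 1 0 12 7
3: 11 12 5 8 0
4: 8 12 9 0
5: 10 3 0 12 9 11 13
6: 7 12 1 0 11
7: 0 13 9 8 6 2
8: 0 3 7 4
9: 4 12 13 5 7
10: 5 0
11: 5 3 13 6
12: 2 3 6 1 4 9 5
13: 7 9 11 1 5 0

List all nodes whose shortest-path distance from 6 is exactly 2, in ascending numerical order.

2, 3, 4, 5, 8, 9, 10, 13

Level 0: 6
Level 1: 0, 1, 7, 11, 12
Level 2: 2, 3, 4, 5, 8, 9, 10, 13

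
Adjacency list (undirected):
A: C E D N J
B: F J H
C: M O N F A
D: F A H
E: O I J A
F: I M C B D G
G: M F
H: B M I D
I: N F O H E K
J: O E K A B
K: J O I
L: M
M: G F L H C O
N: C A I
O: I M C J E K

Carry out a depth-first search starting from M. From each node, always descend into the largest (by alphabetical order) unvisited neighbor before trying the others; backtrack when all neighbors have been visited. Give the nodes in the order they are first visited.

M, O, K, J, E, I, N, C, F, G, D, H, B, A, L

Visit M
M → O
O → K
K → J
J → E
E → I
I → N
N → C
C → F
F → G
F → D
D → H
H → B
D → A
M → L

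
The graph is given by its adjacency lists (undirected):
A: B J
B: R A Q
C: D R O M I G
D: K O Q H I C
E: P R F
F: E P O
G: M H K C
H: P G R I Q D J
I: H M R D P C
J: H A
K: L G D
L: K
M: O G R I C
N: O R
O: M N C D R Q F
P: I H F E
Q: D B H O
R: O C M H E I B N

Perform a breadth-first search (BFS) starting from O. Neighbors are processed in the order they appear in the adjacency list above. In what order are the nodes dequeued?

Visit O; enqueue M, N, C, D, R, Q, F → queue [M, N, C, D, R, Q, F]
Visit M; enqueue G, I → queue [N, C, D, R, Q, F, G, I]
Visit N → queue [C, D, R, Q, F, G, I]
Visit C → queue [D, R, Q, F, G, I]
Visit D; enqueue K, H → queue [R, Q, F, G, I, K, H]
Visit R; enqueue E, B → queue [Q, F, G, I, K, H, E, B]
Visit Q → queue [F, G, I, K, H, E, B]
Visit F; enqueue P → queue [G, I, K, H, E, B, P]
Visit G → queue [I, K, H, E, B, P]
Visit I → queue [K, H, E, B, P]
Visit K; enqueue L → queue [H, E, B, P, L]
Visit H; enqueue J → queue [E, B, P, L, J]
Visit E → queue [B, P, L, J]
Visit B; enqueue A → queue [P, L, J, A]
Visit P → queue [L, J, A]
Visit L → queue [J, A]
Visit J → queue [A]
Visit A → queue []

O, M, N, C, D, R, Q, F, G, I, K, H, E, B, P, L, J, A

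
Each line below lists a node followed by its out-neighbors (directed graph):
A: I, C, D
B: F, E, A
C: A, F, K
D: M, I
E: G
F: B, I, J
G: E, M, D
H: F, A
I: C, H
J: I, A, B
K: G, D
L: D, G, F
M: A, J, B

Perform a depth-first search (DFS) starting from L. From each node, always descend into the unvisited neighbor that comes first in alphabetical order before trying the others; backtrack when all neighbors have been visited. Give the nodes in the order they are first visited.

Visit L
L → D
D → I
I → C
C → A
C → F
F → B
B → E
E → G
G → M
M → J
C → K
I → H

L, D, I, C, A, F, B, E, G, M, J, K, H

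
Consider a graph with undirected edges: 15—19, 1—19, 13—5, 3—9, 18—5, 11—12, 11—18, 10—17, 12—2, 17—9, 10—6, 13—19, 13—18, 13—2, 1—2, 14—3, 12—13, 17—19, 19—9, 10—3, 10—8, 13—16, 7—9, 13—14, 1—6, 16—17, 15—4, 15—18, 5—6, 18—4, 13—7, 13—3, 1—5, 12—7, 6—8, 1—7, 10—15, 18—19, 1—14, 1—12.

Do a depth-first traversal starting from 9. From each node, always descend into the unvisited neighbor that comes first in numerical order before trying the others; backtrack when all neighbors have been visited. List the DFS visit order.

Visit 9
9 → 3
3 → 10
10 → 6
6 → 1
1 → 2
2 → 12
12 → 7
7 → 13
13 → 5
5 → 18
18 → 4
4 → 15
15 → 19
19 → 17
17 → 16
18 → 11
13 → 14
6 → 8

9, 3, 10, 6, 1, 2, 12, 7, 13, 5, 18, 4, 15, 19, 17, 16, 11, 14, 8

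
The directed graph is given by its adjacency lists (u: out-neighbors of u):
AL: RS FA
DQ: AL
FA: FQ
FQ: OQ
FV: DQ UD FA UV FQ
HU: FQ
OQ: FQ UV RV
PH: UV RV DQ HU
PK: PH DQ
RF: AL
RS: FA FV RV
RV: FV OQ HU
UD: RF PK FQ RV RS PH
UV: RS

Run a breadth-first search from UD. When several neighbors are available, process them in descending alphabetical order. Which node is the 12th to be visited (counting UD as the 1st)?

AL

Visit UD; enqueue RV, RS, RF, PK, PH, FQ → queue [RV, RS, RF, PK, PH, FQ]
Visit RV; enqueue OQ, HU, FV → queue [RS, RF, PK, PH, FQ, OQ, HU, FV]
Visit RS; enqueue FA → queue [RF, PK, PH, FQ, OQ, HU, FV, FA]
Visit RF; enqueue AL → queue [PK, PH, FQ, OQ, HU, FV, FA, AL]
Visit PK; enqueue DQ → queue [PH, FQ, OQ, HU, FV, FA, AL, DQ]
Visit PH; enqueue UV → queue [FQ, OQ, HU, FV, FA, AL, DQ, UV]
Visit FQ → queue [OQ, HU, FV, FA, AL, DQ, UV]
Visit OQ → queue [HU, FV, FA, AL, DQ, UV]
Visit HU → queue [FV, FA, AL, DQ, UV]
Visit FV → queue [FA, AL, DQ, UV]
Visit FA → queue [AL, DQ, UV]
Visit AL → queue [DQ, UV]
Visit DQ → queue [UV]
Visit UV → queue []

Visit order: UD, RV, RS, RF, PK, PH, FQ, OQ, HU, FV, FA, AL, DQ, UV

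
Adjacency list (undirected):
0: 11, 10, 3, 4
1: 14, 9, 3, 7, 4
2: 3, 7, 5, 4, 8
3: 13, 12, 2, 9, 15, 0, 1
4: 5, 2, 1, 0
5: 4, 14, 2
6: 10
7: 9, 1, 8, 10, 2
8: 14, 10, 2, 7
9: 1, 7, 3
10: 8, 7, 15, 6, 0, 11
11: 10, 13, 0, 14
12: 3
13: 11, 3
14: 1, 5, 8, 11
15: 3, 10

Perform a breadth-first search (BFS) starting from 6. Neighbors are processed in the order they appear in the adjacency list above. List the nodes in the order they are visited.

Visit 6; enqueue 10 → queue [10]
Visit 10; enqueue 8, 7, 15, 0, 11 → queue [8, 7, 15, 0, 11]
Visit 8; enqueue 14, 2 → queue [7, 15, 0, 11, 14, 2]
Visit 7; enqueue 9, 1 → queue [15, 0, 11, 14, 2, 9, 1]
Visit 15; enqueue 3 → queue [0, 11, 14, 2, 9, 1, 3]
Visit 0; enqueue 4 → queue [11, 14, 2, 9, 1, 3, 4]
Visit 11; enqueue 13 → queue [14, 2, 9, 1, 3, 4, 13]
Visit 14; enqueue 5 → queue [2, 9, 1, 3, 4, 13, 5]
Visit 2 → queue [9, 1, 3, 4, 13, 5]
Visit 9 → queue [1, 3, 4, 13, 5]
Visit 1 → queue [3, 4, 13, 5]
Visit 3; enqueue 12 → queue [4, 13, 5, 12]
Visit 4 → queue [13, 5, 12]
Visit 13 → queue [5, 12]
Visit 5 → queue [12]
Visit 12 → queue []

6 → 10 → 8 → 7 → 15 → 0 → 11 → 14 → 2 → 9 → 1 → 3 → 4 → 13 → 5 → 12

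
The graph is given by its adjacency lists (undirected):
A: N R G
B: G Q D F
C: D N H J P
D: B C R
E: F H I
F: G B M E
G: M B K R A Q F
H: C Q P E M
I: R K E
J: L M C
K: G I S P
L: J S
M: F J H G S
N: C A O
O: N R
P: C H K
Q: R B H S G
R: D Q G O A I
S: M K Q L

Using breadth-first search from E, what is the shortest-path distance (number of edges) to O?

Level 0: E
Level 1: F, H, I
Level 2: B, C, G, K, M, P, Q, R
Level 3: A, D, J, N, O, S
Level 4: L
O first appears at level 3.

3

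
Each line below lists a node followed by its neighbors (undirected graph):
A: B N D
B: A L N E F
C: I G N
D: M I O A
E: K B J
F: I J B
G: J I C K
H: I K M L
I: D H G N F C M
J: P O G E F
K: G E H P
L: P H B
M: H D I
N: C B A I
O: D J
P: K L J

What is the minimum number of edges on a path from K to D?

Level 0: K
Level 1: E, G, H, P
Level 2: B, C, I, J, L, M
Level 3: A, D, F, N, O
D first appears at level 3.

3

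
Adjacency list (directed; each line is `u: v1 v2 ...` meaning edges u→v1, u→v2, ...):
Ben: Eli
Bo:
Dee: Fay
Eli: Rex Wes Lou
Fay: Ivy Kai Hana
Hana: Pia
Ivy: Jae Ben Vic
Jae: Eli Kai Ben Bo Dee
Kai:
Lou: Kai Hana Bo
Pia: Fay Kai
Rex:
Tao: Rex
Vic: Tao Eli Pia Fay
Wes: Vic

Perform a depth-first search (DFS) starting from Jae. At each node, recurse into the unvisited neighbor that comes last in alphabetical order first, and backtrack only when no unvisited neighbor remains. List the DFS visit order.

Jae, Kai, Eli, Wes, Vic, Tao, Rex, Pia, Fay, Ivy, Ben, Hana, Lou, Bo, Dee

Visit Jae
Jae → Kai
Jae → Eli
Eli → Wes
Wes → Vic
Vic → Tao
Tao → Rex
Vic → Pia
Pia → Fay
Fay → Ivy
Ivy → Ben
Fay → Hana
Eli → Lou
Lou → Bo
Jae → Dee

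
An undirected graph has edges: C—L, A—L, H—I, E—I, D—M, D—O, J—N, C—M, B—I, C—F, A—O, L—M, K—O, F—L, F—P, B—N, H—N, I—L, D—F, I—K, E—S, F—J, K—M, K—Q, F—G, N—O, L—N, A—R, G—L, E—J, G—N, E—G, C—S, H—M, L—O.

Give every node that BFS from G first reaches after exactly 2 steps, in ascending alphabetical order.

Level 0: G
Level 1: E, F, L, N
Level 2: A, B, C, D, H, I, J, M, O, P, S
Level 3: K, R
Level 4: Q

A, B, C, D, H, I, J, M, O, P, S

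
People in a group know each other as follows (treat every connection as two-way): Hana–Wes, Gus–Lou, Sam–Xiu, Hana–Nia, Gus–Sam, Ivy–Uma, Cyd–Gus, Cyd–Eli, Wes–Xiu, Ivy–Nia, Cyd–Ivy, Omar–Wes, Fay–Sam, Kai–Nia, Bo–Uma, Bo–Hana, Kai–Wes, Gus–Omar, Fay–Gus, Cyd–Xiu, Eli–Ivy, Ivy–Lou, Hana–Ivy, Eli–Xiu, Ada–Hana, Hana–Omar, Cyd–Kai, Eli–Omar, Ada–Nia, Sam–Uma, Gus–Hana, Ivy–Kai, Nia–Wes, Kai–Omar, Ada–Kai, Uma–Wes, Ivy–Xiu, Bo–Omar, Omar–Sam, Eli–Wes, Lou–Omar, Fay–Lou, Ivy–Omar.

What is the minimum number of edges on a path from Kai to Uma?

2

Level 0: Kai
Level 1: Ada, Cyd, Ivy, Nia, Omar, Wes
Level 2: Bo, Eli, Gus, Hana, Lou, Sam, Uma, Xiu
Level 3: Fay
Uma first appears at level 2.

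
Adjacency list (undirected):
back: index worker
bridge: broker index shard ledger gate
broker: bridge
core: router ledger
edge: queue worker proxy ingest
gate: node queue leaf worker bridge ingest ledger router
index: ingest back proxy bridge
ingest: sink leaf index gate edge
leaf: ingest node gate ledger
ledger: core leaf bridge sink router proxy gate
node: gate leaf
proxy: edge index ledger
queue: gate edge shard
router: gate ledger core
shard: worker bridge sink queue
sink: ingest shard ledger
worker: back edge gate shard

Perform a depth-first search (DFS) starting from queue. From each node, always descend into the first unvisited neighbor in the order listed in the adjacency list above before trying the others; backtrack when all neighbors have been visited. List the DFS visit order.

queue, gate, node, leaf, ingest, sink, shard, worker, back, index, proxy, edge, ledger, core, router, bridge, broker

Visit queue
queue → gate
gate → node
node → leaf
leaf → ingest
ingest → sink
sink → shard
shard → worker
worker → back
back → index
index → proxy
proxy → edge
proxy → ledger
ledger → core
core → router
ledger → bridge
bridge → broker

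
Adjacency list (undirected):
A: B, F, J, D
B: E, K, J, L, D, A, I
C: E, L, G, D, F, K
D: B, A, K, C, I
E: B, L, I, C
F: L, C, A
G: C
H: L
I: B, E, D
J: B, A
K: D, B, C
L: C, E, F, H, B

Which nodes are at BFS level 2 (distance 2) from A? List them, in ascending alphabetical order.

Level 0: A
Level 1: B, D, F, J
Level 2: C, E, I, K, L
Level 3: G, H

C, E, I, K, L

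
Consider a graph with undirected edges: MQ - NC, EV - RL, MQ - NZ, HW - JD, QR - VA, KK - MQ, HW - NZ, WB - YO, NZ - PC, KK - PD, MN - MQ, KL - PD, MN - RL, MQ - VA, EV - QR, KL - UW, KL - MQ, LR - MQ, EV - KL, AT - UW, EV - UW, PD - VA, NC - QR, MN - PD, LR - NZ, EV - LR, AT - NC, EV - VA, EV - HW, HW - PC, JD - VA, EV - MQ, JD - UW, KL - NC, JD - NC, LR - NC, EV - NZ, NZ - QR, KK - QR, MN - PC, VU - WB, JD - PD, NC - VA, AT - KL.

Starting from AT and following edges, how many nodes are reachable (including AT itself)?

17

BFS from AT visits: AT, UW, NC, KL, JD, EV, VA, QR, MQ, LR, PD, HW, RL, NZ, KK, MN, PC
Reachable nodes: 17 of 20 total.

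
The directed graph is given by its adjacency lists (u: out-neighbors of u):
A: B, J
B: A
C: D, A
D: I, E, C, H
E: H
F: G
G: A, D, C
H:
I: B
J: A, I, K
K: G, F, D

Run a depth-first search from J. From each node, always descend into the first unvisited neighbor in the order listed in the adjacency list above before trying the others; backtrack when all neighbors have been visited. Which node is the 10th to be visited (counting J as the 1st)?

C

Visit J
J → A
A → B
J → I
J → K
K → G
G → D
D → E
E → H
D → C
K → F

Visit order: J, A, B, I, K, G, D, E, H, C, F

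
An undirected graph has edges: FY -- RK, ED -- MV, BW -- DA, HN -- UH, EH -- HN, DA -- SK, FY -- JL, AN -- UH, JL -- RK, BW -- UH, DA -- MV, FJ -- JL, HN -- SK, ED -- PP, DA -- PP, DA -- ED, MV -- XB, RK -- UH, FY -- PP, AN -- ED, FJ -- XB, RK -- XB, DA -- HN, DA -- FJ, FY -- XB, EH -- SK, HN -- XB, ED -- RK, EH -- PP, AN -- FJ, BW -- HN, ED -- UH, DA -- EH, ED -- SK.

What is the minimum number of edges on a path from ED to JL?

Level 0: ED
Level 1: AN, DA, MV, PP, RK, SK, UH
Level 2: BW, EH, FJ, FY, HN, JL, XB
JL first appears at level 2.

2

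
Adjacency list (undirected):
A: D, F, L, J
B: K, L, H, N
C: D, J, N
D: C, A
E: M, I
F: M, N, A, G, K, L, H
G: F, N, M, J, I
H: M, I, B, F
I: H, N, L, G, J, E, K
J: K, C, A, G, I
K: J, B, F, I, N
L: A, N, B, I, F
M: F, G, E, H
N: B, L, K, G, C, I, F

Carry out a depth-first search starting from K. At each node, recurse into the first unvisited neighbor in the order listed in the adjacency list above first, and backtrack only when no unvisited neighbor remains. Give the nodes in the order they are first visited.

K, J, C, D, A, F, M, G, N, B, L, I, H, E

Visit K
K → J
J → C
C → D
D → A
A → F
F → M
M → G
G → N
N → B
B → L
L → I
I → H
I → E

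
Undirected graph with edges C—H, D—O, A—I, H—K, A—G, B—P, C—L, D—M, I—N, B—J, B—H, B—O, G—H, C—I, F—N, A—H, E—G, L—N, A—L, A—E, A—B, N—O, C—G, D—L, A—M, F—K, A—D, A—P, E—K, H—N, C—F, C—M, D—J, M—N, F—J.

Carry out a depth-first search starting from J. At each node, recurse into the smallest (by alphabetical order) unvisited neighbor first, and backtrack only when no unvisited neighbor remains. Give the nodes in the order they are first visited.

J, B, A, D, L, C, F, K, E, G, H, N, I, M, O, P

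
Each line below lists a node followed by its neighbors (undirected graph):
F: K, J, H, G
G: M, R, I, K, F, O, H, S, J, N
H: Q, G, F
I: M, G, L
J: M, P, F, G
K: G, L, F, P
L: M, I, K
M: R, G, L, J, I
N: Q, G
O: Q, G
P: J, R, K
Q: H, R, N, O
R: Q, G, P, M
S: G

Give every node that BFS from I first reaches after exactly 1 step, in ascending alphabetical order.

G, L, M

Level 0: I
Level 1: G, L, M
Level 2: F, H, J, K, N, O, R, S
Level 3: P, Q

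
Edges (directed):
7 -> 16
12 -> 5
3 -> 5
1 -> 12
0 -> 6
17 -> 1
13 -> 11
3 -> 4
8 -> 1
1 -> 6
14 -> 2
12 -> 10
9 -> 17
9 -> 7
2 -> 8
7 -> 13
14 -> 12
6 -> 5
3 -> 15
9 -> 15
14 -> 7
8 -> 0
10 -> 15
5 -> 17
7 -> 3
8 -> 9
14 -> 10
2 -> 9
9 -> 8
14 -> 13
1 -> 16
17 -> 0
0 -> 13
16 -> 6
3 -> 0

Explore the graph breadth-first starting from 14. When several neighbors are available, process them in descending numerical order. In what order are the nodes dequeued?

14 → 13 → 12 → 10 → 7 → 2 → 11 → 5 → 15 → 16 → 3 → 9 → 8 → 17 → 6 → 4 → 0 → 1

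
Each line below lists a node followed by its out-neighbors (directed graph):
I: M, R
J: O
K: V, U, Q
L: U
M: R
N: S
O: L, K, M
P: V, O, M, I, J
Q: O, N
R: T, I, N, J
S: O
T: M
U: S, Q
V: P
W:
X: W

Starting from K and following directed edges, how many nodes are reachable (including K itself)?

14

BFS from K visits: K, Q, U, V, N, O, S, P, L, M, I, J, R, T
Reachable nodes: 14 of 16 total.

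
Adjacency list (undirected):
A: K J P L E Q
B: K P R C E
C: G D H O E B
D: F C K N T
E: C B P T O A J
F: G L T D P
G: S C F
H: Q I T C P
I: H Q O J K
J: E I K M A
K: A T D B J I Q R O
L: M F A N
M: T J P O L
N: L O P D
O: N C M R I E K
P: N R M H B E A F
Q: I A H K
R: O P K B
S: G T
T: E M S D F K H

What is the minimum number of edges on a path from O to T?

2

Level 0: O
Level 1: C, E, I, K, M, N, R
Level 2: A, B, D, G, H, J, L, P, Q, T
Level 3: F, S
T first appears at level 2.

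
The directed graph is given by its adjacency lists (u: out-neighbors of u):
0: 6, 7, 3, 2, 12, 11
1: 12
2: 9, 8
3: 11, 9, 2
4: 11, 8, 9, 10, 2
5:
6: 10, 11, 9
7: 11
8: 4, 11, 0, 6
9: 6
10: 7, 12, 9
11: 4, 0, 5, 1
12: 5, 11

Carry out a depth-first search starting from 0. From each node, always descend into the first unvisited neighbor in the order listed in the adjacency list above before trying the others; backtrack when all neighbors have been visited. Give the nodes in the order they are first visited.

0 → 6 → 10 → 7 → 11 → 4 → 8 → 9 → 2 → 5 → 1 → 12 → 3

Visit 0
0 → 6
6 → 10
10 → 7
7 → 11
11 → 4
4 → 8
4 → 9
4 → 2
11 → 5
11 → 1
1 → 12
0 → 3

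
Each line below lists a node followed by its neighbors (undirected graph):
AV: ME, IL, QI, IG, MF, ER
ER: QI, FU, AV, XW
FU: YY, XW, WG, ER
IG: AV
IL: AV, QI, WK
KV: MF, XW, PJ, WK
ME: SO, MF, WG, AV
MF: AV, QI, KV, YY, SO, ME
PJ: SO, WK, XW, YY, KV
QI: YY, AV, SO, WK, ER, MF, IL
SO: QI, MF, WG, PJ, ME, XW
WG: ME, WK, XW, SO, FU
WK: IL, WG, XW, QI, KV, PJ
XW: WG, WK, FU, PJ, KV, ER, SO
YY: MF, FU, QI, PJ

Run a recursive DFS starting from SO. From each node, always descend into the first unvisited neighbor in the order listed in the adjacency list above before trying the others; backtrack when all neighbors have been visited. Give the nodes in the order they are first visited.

SO -> QI -> YY -> MF -> AV -> ME -> WG -> WK -> IL -> XW -> FU -> ER -> PJ -> KV -> IG

Visit SO
SO → QI
QI → YY
YY → MF
MF → AV
AV → ME
ME → WG
WG → WK
WK → IL
WK → XW
XW → FU
FU → ER
XW → PJ
PJ → KV
AV → IG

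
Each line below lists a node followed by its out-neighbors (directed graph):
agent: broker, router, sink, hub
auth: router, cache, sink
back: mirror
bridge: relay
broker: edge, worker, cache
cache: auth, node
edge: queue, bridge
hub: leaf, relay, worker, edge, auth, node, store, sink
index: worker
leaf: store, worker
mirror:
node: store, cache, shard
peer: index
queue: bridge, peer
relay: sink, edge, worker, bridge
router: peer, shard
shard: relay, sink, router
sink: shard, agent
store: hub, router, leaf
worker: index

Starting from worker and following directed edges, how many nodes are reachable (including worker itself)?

2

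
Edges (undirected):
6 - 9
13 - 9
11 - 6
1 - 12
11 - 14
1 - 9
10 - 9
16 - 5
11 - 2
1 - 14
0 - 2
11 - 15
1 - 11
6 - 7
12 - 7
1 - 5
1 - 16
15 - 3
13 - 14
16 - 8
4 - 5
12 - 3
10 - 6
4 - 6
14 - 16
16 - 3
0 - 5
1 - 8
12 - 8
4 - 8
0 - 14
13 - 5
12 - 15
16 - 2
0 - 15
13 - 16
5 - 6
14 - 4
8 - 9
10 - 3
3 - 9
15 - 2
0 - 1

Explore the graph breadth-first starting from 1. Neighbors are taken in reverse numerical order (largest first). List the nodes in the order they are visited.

1 16 14 12 11 9 8 5 0 13 3 2 4 15 7 6 10

Visit 1; enqueue 16, 14, 12, 11, 9, 8, 5, 0 → queue [16, 14, 12, 11, 9, 8, 5, 0]
Visit 16; enqueue 13, 3, 2 → queue [14, 12, 11, 9, 8, 5, 0, 13, 3, 2]
Visit 14; enqueue 4 → queue [12, 11, 9, 8, 5, 0, 13, 3, 2, 4]
Visit 12; enqueue 15, 7 → queue [11, 9, 8, 5, 0, 13, 3, 2, 4, 15, 7]
Visit 11; enqueue 6 → queue [9, 8, 5, 0, 13, 3, 2, 4, 15, 7, 6]
Visit 9; enqueue 10 → queue [8, 5, 0, 13, 3, 2, 4, 15, 7, 6, 10]
Visit 8 → queue [5, 0, 13, 3, 2, 4, 15, 7, 6, 10]
Visit 5 → queue [0, 13, 3, 2, 4, 15, 7, 6, 10]
Visit 0 → queue [13, 3, 2, 4, 15, 7, 6, 10]
Visit 13 → queue [3, 2, 4, 15, 7, 6, 10]
Visit 3 → queue [2, 4, 15, 7, 6, 10]
Visit 2 → queue [4, 15, 7, 6, 10]
Visit 4 → queue [15, 7, 6, 10]
Visit 15 → queue [7, 6, 10]
Visit 7 → queue [6, 10]
Visit 6 → queue [10]
Visit 10 → queue []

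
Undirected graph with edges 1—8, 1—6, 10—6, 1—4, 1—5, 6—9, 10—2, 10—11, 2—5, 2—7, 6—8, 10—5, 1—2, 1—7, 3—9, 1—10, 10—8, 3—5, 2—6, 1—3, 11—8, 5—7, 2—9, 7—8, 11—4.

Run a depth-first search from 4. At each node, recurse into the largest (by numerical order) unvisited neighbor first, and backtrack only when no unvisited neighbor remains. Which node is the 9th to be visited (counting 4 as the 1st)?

Visit 4
4 → 11
11 → 10
10 → 8
8 → 7
7 → 5
5 → 3
3 → 9
9 → 6
6 → 2
2 → 1

Visit order: 4, 11, 10, 8, 7, 5, 3, 9, 6, 2, 1

6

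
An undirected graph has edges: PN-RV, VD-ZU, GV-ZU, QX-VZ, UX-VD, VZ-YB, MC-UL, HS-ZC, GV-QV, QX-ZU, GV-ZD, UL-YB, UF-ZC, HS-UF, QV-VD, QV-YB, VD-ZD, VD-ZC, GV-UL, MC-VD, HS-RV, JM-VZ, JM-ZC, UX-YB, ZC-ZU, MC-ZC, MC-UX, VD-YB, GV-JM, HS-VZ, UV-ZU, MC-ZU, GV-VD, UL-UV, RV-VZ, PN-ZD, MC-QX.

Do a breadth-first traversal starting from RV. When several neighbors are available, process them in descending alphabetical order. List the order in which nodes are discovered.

RV VZ PN HS YB QX JM ZD ZC UF VD UX UL QV ZU MC GV UV

Visit RV; enqueue VZ, PN, HS → queue [VZ, PN, HS]
Visit VZ; enqueue YB, QX, JM → queue [PN, HS, YB, QX, JM]
Visit PN; enqueue ZD → queue [HS, YB, QX, JM, ZD]
Visit HS; enqueue ZC, UF → queue [YB, QX, JM, ZD, ZC, UF]
Visit YB; enqueue VD, UX, UL, QV → queue [QX, JM, ZD, ZC, UF, VD, UX, UL, QV]
Visit QX; enqueue ZU, MC → queue [JM, ZD, ZC, UF, VD, UX, UL, QV, ZU, MC]
Visit JM; enqueue GV → queue [ZD, ZC, UF, VD, UX, UL, QV, ZU, MC, GV]
Visit ZD → queue [ZC, UF, VD, UX, UL, QV, ZU, MC, GV]
Visit ZC → queue [UF, VD, UX, UL, QV, ZU, MC, GV]
Visit UF → queue [VD, UX, UL, QV, ZU, MC, GV]
Visit VD → queue [UX, UL, QV, ZU, MC, GV]
Visit UX → queue [UL, QV, ZU, MC, GV]
Visit UL; enqueue UV → queue [QV, ZU, MC, GV, UV]
Visit QV → queue [ZU, MC, GV, UV]
Visit ZU → queue [MC, GV, UV]
Visit MC → queue [GV, UV]
Visit GV → queue [UV]
Visit UV → queue []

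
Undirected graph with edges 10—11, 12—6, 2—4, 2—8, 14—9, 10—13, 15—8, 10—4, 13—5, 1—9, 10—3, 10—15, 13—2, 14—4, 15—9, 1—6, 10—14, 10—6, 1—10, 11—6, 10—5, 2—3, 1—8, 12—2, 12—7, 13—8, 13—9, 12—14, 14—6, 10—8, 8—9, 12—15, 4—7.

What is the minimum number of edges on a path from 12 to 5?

3

Level 0: 12
Level 1: 2, 6, 7, 14, 15
Level 2: 1, 3, 4, 8, 9, 10, 11, 13
Level 3: 5
5 first appears at level 3.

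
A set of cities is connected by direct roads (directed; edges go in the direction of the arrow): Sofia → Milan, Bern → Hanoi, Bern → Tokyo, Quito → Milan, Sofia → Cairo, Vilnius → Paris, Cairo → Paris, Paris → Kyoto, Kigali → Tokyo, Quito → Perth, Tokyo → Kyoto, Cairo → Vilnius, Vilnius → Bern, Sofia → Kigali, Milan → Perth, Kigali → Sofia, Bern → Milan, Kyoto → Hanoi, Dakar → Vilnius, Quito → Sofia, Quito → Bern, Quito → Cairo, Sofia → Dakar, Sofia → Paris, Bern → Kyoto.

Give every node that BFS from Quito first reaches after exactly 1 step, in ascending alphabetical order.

Level 0: Quito
Level 1: Bern, Cairo, Milan, Perth, Sofia
Level 2: Dakar, Hanoi, Kigali, Kyoto, Paris, Tokyo, Vilnius

Bern, Cairo, Milan, Perth, Sofia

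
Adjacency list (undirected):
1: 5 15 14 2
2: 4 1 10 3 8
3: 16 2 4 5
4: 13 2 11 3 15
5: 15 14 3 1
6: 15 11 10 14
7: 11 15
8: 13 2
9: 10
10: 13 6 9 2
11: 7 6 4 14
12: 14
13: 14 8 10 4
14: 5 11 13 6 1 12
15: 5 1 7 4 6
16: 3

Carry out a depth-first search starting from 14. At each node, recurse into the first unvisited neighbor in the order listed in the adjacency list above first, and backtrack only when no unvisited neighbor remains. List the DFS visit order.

14, 5, 15, 1, 2, 4, 13, 8, 10, 6, 11, 7, 9, 3, 16, 12

Visit 14
14 → 5
5 → 15
15 → 1
1 → 2
2 → 4
4 → 13
13 → 8
13 → 10
10 → 6
6 → 11
11 → 7
10 → 9
4 → 3
3 → 16
14 → 12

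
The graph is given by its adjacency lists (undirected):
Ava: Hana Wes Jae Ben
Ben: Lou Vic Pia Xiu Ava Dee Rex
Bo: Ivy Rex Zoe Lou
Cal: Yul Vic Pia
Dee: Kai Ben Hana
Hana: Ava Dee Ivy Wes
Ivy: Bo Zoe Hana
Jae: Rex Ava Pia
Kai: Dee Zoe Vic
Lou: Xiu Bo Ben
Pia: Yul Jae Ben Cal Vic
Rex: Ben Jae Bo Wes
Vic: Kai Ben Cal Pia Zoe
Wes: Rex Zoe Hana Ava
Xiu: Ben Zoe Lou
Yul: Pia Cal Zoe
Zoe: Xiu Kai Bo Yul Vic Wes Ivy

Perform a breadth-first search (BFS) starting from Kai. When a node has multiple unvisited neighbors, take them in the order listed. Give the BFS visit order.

Visit Kai; enqueue Dee, Zoe, Vic → queue [Dee, Zoe, Vic]
Visit Dee; enqueue Ben, Hana → queue [Zoe, Vic, Ben, Hana]
Visit Zoe; enqueue Xiu, Bo, Yul, Wes, Ivy → queue [Vic, Ben, Hana, Xiu, Bo, Yul, Wes, Ivy]
Visit Vic; enqueue Cal, Pia → queue [Ben, Hana, Xiu, Bo, Yul, Wes, Ivy, Cal, Pia]
Visit Ben; enqueue Lou, Ava, Rex → queue [Hana, Xiu, Bo, Yul, Wes, Ivy, Cal, Pia, Lou, Ava, Rex]
Visit Hana → queue [Xiu, Bo, Yul, Wes, Ivy, Cal, Pia, Lou, Ava, Rex]
Visit Xiu → queue [Bo, Yul, Wes, Ivy, Cal, Pia, Lou, Ava, Rex]
Visit Bo → queue [Yul, Wes, Ivy, Cal, Pia, Lou, Ava, Rex]
Visit Yul → queue [Wes, Ivy, Cal, Pia, Lou, Ava, Rex]
Visit Wes → queue [Ivy, Cal, Pia, Lou, Ava, Rex]
Visit Ivy → queue [Cal, Pia, Lou, Ava, Rex]
Visit Cal → queue [Pia, Lou, Ava, Rex]
Visit Pia; enqueue Jae → queue [Lou, Ava, Rex, Jae]
Visit Lou → queue [Ava, Rex, Jae]
Visit Ava → queue [Rex, Jae]
Visit Rex → queue [Jae]
Visit Jae → queue []

Kai, Dee, Zoe, Vic, Ben, Hana, Xiu, Bo, Yul, Wes, Ivy, Cal, Pia, Lou, Ava, Rex, Jae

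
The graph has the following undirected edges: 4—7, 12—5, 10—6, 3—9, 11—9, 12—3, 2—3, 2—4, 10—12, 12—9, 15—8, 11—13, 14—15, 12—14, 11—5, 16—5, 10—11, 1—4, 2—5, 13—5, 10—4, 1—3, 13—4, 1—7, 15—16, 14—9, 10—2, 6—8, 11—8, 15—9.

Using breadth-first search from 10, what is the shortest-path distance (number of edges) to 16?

3

Level 0: 10
Level 1: 2, 4, 6, 11, 12
Level 2: 1, 3, 5, 7, 8, 9, 13, 14
Level 3: 15, 16
16 first appears at level 3.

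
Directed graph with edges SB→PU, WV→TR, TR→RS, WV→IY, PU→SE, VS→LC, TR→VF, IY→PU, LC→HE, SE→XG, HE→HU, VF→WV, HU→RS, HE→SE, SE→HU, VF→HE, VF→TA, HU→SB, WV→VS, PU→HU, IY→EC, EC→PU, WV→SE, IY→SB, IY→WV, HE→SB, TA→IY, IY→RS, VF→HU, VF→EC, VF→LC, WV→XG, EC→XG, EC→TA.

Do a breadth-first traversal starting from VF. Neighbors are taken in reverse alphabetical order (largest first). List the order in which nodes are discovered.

Visit VF; enqueue WV, TA, LC, HU, HE, EC → queue [WV, TA, LC, HU, HE, EC]
Visit WV; enqueue XG, VS, TR, SE, IY → queue [TA, LC, HU, HE, EC, XG, VS, TR, SE, IY]
Visit TA → queue [LC, HU, HE, EC, XG, VS, TR, SE, IY]
Visit LC → queue [HU, HE, EC, XG, VS, TR, SE, IY]
Visit HU; enqueue SB, RS → queue [HE, EC, XG, VS, TR, SE, IY, SB, RS]
Visit HE → queue [EC, XG, VS, TR, SE, IY, SB, RS]
Visit EC; enqueue PU → queue [XG, VS, TR, SE, IY, SB, RS, PU]
Visit XG → queue [VS, TR, SE, IY, SB, RS, PU]
Visit VS → queue [TR, SE, IY, SB, RS, PU]
Visit TR → queue [SE, IY, SB, RS, PU]
Visit SE → queue [IY, SB, RS, PU]
Visit IY → queue [SB, RS, PU]
Visit SB → queue [RS, PU]
Visit RS → queue [PU]
Visit PU → queue []

VF WV TA LC HU HE EC XG VS TR SE IY SB RS PU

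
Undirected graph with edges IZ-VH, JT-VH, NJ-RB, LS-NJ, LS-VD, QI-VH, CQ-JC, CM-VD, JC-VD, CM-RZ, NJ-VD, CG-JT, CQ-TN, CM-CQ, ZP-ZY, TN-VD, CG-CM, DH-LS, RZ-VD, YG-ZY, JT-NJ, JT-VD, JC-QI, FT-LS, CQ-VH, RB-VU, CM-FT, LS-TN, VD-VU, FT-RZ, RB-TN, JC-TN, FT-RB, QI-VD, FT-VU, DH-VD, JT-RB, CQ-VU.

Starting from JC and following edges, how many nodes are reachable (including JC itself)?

17

BFS from JC visits: JC, VD, TN, QI, CQ, VU, RZ, NJ, LS, JT, DH, CM, RB, VH, FT, CG, IZ
Reachable nodes: 17 of 20 total.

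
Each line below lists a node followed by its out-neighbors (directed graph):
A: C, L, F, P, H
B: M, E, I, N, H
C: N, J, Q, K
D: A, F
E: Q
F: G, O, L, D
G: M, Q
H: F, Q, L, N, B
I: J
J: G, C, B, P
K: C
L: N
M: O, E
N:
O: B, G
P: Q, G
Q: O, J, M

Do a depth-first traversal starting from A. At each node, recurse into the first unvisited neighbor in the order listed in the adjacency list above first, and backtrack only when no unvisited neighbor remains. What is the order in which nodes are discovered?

A → C → N → J → G → M → O → B → E → Q → I → H → F → L → D → P → K

Visit A
A → C
C → N
C → J
J → G
G → M
M → O
O → B
B → E
E → Q
B → I
B → H
H → F
F → L
F → D
J → P
C → K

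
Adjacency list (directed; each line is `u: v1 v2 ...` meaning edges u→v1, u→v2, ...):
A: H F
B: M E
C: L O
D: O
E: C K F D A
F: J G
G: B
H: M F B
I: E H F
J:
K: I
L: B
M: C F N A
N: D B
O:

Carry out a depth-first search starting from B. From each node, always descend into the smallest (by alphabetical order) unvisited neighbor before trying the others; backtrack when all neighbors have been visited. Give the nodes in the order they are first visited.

Visit B
B → E
E → A
A → F
F → G
F → J
A → H
H → M
M → C
C → L
C → O
M → N
N → D
E → K
K → I

B -> E -> A -> F -> G -> J -> H -> M -> C -> L -> O -> N -> D -> K -> I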